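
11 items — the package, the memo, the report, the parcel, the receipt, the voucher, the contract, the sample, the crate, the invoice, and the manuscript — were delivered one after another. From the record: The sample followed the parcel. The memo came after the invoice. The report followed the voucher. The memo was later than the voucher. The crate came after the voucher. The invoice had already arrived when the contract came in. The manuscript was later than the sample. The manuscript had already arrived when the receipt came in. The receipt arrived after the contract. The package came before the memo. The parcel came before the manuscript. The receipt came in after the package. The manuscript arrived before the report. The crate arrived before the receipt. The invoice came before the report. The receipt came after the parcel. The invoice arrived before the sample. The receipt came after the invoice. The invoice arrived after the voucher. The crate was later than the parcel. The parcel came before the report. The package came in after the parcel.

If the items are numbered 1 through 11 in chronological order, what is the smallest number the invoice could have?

The voucher must come before the invoice — 1 forced predecessor.
Nothing else is forced ahead of the invoice, so its earliest slot is position 1 + 1 = 2.

2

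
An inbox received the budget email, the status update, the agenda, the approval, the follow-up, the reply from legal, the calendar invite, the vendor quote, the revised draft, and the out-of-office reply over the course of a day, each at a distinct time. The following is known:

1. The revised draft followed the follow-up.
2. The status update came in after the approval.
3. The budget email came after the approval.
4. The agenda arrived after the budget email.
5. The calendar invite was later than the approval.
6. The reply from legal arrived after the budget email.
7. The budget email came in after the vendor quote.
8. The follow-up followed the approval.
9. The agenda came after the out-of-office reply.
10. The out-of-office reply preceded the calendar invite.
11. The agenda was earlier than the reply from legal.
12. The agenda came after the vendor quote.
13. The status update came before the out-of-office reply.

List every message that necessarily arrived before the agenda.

Directly stated before the agenda: the budget email, the out-of-office reply, and the vendor quote.
The approval reaches the agenda via the approval → the budget email → the agenda.
The status update reaches the agenda via the status update → the out-of-office reply → the agenda.

the approval, the budget email, the out-of-office reply, the status update, the vendor quote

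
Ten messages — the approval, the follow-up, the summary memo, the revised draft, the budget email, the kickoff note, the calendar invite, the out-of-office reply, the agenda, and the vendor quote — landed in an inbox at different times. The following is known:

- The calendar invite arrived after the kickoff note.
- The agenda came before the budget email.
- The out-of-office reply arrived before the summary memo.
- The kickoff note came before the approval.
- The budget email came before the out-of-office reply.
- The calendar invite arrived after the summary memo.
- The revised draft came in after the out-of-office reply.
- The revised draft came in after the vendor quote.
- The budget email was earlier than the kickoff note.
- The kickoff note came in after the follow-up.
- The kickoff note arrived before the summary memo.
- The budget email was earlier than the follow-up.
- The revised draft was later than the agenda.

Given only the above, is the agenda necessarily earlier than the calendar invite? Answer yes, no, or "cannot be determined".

yes

Chain the constraints: the agenda → the budget email → the kickoff note → the calendar invite. Each link is directly stated, so the agenda comes before the calendar invite.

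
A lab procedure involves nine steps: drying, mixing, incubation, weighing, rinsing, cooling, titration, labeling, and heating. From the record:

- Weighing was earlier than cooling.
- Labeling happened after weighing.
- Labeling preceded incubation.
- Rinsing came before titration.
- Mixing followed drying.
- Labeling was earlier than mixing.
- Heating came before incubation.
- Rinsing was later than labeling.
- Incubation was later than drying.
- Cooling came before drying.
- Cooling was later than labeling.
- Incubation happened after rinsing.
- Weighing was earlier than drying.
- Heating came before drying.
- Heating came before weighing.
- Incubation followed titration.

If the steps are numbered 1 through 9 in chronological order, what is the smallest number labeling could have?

Heating and weighing must both come before labeling — 2 forced predecessors.
Nothing else is forced ahead of labeling, so its earliest slot is position 2 + 1 = 3.

3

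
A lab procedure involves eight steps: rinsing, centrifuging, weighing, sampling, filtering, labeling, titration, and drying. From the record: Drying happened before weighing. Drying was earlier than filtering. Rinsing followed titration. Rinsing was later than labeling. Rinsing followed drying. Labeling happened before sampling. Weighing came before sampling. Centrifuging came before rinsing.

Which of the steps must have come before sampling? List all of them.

drying, labeling, weighing

Directly stated before sampling: labeling and weighing.
Drying reaches sampling via drying → weighing → sampling.
No chain forces titration (or any of the others) ahead of sampling.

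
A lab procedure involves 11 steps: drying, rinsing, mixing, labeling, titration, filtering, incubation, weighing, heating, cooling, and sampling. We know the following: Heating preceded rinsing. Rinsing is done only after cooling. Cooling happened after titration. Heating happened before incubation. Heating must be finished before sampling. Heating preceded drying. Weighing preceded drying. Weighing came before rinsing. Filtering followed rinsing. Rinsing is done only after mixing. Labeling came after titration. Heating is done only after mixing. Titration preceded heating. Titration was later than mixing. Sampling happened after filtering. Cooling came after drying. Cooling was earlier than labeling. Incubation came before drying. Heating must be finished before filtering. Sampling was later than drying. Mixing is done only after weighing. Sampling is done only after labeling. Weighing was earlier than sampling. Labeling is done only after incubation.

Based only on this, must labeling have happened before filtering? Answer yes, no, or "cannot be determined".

No chain of stated constraints runs from labeling to filtering, and none runs from filtering to labeling either.
So the relative order of labeling and filtering is not fixed by the given facts.

cannot be determined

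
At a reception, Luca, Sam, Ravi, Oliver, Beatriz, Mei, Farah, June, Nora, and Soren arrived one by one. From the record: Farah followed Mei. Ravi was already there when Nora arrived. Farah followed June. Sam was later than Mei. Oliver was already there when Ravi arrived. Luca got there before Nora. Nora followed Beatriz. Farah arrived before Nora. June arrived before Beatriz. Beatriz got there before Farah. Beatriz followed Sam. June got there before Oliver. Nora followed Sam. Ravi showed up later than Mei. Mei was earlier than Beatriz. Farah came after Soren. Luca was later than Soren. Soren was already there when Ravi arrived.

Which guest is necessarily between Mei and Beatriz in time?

Sam

Tracing the constraints gives Mei → Sam → Beatriz, so Sam sits after Mei and before Beatriz.
No other guest is forced both after Mei and before Beatriz.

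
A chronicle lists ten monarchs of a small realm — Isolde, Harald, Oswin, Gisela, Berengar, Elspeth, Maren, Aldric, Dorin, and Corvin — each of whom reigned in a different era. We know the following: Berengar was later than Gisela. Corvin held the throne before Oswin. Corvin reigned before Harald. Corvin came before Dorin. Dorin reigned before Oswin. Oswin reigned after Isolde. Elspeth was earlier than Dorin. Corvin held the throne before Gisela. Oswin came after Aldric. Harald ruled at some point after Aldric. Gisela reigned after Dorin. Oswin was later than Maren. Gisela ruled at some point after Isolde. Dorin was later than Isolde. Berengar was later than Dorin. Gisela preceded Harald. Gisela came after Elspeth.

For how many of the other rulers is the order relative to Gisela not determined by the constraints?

Forced before Gisela: Corvin, Dorin, Elspeth, and Isolde; forced after Gisela: Berengar and Harald.
That leaves Aldric, Maren, and Oswin with no forced order relative to Gisela — 3.

3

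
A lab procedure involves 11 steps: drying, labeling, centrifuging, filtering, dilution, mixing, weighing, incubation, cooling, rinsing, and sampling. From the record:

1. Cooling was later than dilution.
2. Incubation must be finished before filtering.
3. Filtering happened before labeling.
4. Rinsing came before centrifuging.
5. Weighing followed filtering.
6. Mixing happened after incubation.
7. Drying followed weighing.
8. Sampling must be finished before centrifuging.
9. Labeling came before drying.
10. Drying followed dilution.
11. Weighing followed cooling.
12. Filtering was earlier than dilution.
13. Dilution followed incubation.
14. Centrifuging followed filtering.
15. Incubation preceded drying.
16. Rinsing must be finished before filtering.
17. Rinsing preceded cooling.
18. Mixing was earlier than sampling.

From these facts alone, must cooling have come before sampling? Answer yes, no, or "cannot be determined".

No chain of stated constraints runs from cooling to sampling, and none runs from sampling to cooling either.
So the relative order of cooling and sampling is not fixed by the given facts.

cannot be determined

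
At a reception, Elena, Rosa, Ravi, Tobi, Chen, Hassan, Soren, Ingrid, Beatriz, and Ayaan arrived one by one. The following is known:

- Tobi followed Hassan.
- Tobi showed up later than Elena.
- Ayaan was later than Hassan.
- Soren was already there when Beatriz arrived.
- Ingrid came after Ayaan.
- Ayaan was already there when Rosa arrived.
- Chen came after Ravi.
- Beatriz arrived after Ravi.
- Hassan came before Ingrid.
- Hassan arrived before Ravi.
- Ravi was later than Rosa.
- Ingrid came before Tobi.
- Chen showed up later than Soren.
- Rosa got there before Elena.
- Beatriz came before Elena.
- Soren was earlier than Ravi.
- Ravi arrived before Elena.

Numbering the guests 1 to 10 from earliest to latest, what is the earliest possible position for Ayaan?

2

Hassan must come before Ayaan — 1 forced predecessor.
Nothing else is forced ahead of Ayaan, so their earliest slot is position 1 + 1 = 2.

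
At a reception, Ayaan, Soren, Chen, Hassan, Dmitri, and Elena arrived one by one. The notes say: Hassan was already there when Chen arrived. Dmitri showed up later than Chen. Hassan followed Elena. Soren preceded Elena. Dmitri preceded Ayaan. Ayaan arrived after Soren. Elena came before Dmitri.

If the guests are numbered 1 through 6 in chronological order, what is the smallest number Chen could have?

Elena, Hassan, and Soren must all come before Chen — 3 forced predecessors.
Nothing else is forced ahead of Chen, so their earliest slot is position 3 + 1 = 4.

4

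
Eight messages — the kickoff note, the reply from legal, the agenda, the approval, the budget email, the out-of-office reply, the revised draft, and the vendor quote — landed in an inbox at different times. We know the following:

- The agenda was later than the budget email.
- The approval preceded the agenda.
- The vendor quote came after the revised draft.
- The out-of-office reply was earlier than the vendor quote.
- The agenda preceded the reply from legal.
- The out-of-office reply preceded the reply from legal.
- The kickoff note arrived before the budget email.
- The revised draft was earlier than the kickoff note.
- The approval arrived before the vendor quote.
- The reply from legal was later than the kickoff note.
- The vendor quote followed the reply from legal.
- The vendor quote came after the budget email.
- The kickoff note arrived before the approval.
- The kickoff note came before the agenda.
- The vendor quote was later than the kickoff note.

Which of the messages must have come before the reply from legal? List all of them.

the agenda, the approval, the budget email, the kickoff note, the out-of-office reply, the revised draft

Directly stated before the reply from legal: the agenda, the kickoff note, and the out-of-office reply.
The approval reaches the reply from legal via the approval → the agenda → the reply from legal.
The budget email reaches the reply from legal via the budget email → the agenda → the reply from legal.
The revised draft reaches the reply from legal via the revised draft → the kickoff note → the reply from legal.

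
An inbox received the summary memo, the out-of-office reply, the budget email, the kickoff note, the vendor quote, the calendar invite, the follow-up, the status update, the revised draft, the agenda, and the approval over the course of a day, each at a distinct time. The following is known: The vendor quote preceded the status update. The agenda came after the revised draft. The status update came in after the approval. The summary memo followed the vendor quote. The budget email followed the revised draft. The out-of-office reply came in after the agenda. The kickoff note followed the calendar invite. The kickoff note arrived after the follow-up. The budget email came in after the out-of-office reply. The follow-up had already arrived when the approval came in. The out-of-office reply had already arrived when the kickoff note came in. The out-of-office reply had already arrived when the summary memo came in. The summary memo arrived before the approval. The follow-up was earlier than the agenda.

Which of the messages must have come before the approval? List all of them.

Directly stated before the approval: the follow-up and the summary memo.
The agenda reaches the approval via the agenda → the out-of-office reply → the summary memo → the approval.
The out-of-office reply reaches the approval via the out-of-office reply → the summary memo → the approval.
The revised draft reaches the approval via the revised draft → the agenda → the out-of-office reply → the summary memo → the approval.
Likewise the vendor quote reaches the approval by chaining the stated constraints.

the agenda, the follow-up, the out-of-office reply, the revised draft, the summary memo, the vendor quote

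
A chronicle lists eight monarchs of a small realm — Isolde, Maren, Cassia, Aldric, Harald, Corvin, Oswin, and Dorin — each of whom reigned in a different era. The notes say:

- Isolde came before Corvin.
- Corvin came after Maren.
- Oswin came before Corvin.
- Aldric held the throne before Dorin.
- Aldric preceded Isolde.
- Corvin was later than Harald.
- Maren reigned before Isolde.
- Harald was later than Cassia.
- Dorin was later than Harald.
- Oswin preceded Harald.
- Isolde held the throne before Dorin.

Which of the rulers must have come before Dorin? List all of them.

Aldric, Cassia, Harald, Isolde, Maren, Oswin

Directly stated before Dorin: Aldric, Harald, and Isolde.
Cassia reaches Dorin via Cassia → Harald → Dorin.
Maren reaches Dorin via Maren → Isolde → Dorin.
Oswin reaches Dorin via Oswin → Harald → Dorin.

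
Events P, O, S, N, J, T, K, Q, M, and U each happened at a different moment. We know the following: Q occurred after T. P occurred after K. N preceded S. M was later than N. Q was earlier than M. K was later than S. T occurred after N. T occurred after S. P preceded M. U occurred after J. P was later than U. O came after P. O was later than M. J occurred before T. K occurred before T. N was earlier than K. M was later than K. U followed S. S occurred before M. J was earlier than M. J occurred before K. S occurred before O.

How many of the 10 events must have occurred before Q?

Directly stated before Q: T.
J reaches Q via J → T → Q.
K reaches Q via K → T → Q.
N reaches Q via N → T → Q.
Likewise S reaches Q by chaining the stated constraints.
That's J, K, N, S, and T — 5 in all.

5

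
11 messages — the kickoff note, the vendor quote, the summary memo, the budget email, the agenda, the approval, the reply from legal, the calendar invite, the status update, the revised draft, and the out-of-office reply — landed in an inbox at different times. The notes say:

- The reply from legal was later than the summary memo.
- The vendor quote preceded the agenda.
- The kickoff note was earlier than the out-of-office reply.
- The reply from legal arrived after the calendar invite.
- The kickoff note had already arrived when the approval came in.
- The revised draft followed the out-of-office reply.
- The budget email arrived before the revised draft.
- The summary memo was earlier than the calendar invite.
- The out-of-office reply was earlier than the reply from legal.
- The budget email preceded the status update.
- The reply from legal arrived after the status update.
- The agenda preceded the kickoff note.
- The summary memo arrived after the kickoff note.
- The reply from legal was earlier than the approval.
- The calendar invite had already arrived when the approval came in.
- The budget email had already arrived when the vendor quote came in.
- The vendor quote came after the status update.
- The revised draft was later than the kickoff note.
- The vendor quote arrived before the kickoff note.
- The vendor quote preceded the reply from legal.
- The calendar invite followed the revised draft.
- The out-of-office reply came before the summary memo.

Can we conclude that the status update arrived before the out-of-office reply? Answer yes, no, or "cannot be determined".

Chain the constraints: the status update → the vendor quote → the kickoff note → the out-of-office reply. Each link is directly stated, so the status update comes before the out-of-office reply.

yes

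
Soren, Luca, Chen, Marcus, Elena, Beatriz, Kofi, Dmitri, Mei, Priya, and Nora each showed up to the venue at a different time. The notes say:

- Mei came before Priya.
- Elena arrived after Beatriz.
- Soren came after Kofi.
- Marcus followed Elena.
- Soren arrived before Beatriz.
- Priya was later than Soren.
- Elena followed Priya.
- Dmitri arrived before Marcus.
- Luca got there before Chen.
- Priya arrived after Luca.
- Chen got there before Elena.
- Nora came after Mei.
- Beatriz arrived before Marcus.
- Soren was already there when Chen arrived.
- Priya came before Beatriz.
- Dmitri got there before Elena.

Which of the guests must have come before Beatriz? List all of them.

Kofi, Luca, Mei, Priya, Soren

Directly stated before Beatriz: Priya and Soren.
Kofi reaches Beatriz via Kofi → Soren → Beatriz.
Luca reaches Beatriz via Luca → Priya → Beatriz.
Mei reaches Beatriz via Mei → Priya → Beatriz.
No chain forces Dmitri (or any of the others) ahead of Beatriz.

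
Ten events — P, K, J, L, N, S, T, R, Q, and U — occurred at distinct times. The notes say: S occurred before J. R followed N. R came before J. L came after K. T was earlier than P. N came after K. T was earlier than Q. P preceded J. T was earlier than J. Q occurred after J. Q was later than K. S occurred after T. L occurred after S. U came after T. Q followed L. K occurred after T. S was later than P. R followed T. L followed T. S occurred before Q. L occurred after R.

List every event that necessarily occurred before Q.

J, K, L, N, P, R, S, T

Directly stated before Q: J, K, L, S, and T.
N reaches Q via N → R → J → Q.
P reaches Q via P → S → Q.
R reaches Q via R → J → Q.
No chain forces U ahead of Q.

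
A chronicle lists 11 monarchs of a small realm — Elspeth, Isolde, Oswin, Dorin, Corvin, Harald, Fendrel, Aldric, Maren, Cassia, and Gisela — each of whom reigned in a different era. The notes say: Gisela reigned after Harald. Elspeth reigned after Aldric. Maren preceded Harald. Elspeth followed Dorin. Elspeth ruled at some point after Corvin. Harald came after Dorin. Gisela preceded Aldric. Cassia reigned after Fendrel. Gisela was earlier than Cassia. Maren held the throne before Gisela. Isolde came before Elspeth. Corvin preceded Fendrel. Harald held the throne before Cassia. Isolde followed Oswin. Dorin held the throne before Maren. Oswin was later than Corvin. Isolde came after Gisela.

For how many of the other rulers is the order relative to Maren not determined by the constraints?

Forced before Maren: Dorin; forced after Maren: Aldric, Cassia, Elspeth, Gisela, Harald, and Isolde.
That leaves Corvin, Fendrel, and Oswin with no forced order relative to Maren — 3.

3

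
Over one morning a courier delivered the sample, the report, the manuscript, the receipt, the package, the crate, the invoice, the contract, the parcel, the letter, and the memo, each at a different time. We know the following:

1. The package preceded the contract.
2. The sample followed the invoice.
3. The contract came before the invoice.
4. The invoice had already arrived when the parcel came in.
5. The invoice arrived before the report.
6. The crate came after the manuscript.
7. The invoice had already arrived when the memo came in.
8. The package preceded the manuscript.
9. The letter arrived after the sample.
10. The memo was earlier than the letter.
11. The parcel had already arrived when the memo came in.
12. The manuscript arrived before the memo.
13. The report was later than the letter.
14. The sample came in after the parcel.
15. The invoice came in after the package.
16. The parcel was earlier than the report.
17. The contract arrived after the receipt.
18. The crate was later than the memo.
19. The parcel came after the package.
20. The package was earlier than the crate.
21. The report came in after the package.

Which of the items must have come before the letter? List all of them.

the contract, the invoice, the manuscript, the memo, the package, the parcel, the receipt, the sample

Directly stated before the letter: the memo and the sample.
The contract reaches the letter via the contract → the invoice → the sample → the letter.
The invoice reaches the letter via the invoice → the sample → the letter.
The manuscript reaches the letter via the manuscript → the memo → the letter.
Likewise the package, the parcel, and the receipt each reach the letter by chaining the stated constraints.
No chain forces the report (or any of the others) ahead of the letter.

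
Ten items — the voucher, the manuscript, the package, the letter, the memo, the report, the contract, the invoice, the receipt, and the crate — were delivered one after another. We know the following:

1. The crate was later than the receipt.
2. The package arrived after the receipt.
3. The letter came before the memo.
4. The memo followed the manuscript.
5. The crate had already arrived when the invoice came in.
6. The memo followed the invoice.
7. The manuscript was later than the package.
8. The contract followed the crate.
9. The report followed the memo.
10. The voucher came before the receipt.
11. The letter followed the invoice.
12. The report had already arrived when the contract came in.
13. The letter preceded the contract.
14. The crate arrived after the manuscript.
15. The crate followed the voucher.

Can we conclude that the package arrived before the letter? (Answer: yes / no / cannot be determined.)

Chain the constraints: the package → the manuscript → the crate → the invoice → the letter. Each link is directly stated, so the package comes before the letter.

yes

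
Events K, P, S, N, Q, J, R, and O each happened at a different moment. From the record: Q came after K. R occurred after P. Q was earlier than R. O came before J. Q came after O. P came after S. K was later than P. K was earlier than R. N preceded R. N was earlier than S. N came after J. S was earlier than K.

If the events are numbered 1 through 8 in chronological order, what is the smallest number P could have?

J, N, O, and S must all come before P — 4 forced predecessors.
Nothing else is forced ahead of P, so its earliest slot is position 4 + 1 = 5.

5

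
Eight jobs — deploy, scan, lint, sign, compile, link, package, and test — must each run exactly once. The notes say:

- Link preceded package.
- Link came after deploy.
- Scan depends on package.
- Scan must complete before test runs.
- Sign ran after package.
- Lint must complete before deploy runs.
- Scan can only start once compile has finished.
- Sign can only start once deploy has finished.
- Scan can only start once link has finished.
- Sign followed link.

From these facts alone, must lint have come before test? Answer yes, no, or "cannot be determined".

Chain the constraints: lint → deploy → link → scan → test. Each link is directly stated, so lint comes before test.

yes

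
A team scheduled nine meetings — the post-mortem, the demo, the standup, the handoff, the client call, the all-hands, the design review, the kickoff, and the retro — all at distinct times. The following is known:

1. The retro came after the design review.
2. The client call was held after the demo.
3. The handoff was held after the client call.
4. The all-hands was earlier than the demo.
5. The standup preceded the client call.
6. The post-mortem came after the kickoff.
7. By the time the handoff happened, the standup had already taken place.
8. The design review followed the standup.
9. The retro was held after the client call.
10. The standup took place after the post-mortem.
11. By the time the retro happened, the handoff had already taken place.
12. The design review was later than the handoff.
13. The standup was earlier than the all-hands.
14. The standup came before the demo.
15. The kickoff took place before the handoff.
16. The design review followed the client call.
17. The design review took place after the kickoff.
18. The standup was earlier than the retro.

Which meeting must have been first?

the kickoff

The kickoff has a chain of constraints placing it before every other meeting, so the kickoff must be first.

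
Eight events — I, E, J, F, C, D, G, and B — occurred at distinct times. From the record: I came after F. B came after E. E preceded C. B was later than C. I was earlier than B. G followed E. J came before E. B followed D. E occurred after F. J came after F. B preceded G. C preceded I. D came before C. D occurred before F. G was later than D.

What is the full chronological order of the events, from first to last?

D, F, J, E, C, I, B, G

The constraints fix every adjacent pair, so only one ordering works:
D → F → J → E → C → I → B → G.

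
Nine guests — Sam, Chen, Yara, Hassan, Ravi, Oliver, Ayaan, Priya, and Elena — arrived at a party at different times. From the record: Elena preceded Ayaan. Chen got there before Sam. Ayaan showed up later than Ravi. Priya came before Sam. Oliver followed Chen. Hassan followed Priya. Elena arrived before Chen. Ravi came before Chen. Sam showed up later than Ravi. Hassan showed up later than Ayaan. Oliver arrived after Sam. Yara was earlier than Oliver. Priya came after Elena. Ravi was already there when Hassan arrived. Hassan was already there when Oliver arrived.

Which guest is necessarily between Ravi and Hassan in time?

Tracing the constraints gives Ravi → Ayaan → Hassan, so Ayaan sits after Ravi and before Hassan.
No other guest is forced both after Ravi and before Hassan.

Ayaan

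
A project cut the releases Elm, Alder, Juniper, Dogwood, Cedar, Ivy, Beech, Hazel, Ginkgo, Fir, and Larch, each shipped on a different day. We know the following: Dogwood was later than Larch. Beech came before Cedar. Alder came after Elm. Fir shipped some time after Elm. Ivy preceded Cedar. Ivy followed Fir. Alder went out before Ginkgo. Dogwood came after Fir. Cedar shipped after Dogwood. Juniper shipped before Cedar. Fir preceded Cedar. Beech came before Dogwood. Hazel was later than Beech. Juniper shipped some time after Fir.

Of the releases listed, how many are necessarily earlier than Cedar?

Directly stated before Cedar: Beech, Dogwood, Fir, Ivy, and Juniper.
Elm reaches Cedar via Elm → Fir → Cedar.
Larch reaches Cedar via Larch → Dogwood → Cedar.
No chain forces Hazel (or any of the others) ahead of Cedar.
That's Beech, Dogwood, Elm, Fir, Ivy, Juniper, and Larch — 7 in all.

7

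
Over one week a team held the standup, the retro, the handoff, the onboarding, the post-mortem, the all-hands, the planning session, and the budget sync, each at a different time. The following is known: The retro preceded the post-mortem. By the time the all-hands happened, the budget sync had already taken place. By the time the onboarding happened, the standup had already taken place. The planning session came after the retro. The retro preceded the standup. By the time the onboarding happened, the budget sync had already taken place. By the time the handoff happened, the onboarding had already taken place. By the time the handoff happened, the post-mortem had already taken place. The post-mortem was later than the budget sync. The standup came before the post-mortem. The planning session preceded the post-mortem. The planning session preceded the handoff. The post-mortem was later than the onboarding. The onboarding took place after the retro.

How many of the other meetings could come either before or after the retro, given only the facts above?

Forced after the retro: the handoff, the onboarding, the planning session, the post-mortem, and the standup.
That leaves the all-hands and the budget sync with no forced order relative to the retro — 2.

2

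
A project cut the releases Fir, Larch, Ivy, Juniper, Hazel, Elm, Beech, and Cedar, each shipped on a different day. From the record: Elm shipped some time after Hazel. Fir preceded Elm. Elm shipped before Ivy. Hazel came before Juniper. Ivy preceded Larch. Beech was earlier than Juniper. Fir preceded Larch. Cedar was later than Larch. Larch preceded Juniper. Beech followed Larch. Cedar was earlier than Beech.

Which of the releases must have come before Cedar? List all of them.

Directly stated before Cedar: Larch.
Elm reaches Cedar via Elm → Ivy → Larch → Cedar.
Fir reaches Cedar via Fir → Larch → Cedar.
Hazel reaches Cedar via Hazel → Elm → Ivy → Larch → Cedar.
Likewise Ivy reaches Cedar by chaining the stated constraints.
No chain forces Juniper (or any of the others) ahead of Cedar.

Elm, Fir, Hazel, Ivy, Larch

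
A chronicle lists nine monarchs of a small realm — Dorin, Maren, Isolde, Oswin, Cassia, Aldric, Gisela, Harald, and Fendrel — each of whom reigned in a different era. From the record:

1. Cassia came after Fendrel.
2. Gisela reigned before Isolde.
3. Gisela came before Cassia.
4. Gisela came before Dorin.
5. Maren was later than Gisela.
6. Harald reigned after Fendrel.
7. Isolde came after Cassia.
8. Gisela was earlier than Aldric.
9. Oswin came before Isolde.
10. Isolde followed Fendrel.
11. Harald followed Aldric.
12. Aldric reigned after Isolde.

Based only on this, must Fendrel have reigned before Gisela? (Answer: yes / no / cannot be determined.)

No chain of stated constraints runs from Fendrel to Gisela, and none runs from Gisela to Fendrel either.
So the relative order of Fendrel and Gisela is not fixed by the given facts.

cannot be determined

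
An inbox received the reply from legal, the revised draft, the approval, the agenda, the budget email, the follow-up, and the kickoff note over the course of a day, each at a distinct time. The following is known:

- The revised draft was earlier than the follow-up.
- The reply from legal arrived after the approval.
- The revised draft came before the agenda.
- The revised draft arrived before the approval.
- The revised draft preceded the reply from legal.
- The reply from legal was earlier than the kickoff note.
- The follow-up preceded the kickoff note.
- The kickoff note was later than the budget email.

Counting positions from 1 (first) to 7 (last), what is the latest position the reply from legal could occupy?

6

The reply from legal must come before the kickoff note — 1 message forced after it.
Everything else can be placed before the reply from legal in some valid order, so the reply from legal can sit as late as position 7 − 1 = 6.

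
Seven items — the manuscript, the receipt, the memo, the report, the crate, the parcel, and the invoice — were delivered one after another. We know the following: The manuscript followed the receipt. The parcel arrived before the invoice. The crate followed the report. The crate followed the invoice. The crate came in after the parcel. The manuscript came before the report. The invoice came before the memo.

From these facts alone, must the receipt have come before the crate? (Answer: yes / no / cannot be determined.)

Chain the constraints: the receipt → the manuscript → the report → the crate. Each link is directly stated, so the receipt comes before the crate.

yes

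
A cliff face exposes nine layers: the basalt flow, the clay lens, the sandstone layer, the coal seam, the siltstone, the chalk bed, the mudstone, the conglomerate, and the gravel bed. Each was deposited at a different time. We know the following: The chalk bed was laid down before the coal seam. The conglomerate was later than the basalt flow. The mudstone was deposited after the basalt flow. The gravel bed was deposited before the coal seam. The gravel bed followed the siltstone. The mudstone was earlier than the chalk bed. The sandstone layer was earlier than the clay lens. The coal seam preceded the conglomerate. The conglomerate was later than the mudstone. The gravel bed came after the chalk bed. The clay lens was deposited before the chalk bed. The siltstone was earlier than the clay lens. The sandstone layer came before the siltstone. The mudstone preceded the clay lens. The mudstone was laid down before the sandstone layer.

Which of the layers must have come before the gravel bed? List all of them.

Directly stated before the gravel bed: the chalk bed and the siltstone.
The basalt flow reaches the gravel bed via the basalt flow → the mudstone → the chalk bed → the gravel bed.
The clay lens reaches the gravel bed via the clay lens → the chalk bed → the gravel bed.
The mudstone reaches the gravel bed via the mudstone → the chalk bed → the gravel bed.
Likewise the sandstone layer reaches the gravel bed by chaining the stated constraints.
No chain forces the coal seam (or any of the others) ahead of the gravel bed.

the basalt flow, the chalk bed, the clay lens, the mudstone, the sandstone layer, the siltstone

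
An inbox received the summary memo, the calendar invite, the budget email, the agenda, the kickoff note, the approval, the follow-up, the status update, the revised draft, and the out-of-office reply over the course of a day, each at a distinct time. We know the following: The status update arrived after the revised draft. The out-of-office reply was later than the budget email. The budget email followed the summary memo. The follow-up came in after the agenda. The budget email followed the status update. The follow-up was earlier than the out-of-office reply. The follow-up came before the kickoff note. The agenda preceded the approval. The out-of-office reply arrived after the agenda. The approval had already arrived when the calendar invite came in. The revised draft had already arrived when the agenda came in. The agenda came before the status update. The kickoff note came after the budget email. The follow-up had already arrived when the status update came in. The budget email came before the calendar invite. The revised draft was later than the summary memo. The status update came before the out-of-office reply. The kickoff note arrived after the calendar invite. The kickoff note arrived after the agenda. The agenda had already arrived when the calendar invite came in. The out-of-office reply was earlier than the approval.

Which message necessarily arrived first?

The summary memo has a chain of constraints placing it before every other message, so the summary memo must be first.

the summary memo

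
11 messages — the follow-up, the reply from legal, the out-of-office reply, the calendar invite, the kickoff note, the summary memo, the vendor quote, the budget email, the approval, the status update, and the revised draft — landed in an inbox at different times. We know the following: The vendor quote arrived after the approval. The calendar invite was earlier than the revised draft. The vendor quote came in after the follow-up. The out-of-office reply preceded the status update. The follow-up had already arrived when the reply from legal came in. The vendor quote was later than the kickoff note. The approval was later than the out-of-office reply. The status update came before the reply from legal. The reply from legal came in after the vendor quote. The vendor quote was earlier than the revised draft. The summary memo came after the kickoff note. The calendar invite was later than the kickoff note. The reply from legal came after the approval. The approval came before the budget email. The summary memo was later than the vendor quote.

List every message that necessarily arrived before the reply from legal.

Directly stated before the reply from legal: the approval, the follow-up, the status update, and the vendor quote.
The kickoff note reaches the reply from legal via the kickoff note → the vendor quote → the reply from legal.
The out-of-office reply reaches the reply from legal via the out-of-office reply → the approval → the reply from legal.
No chain forces the calendar invite (or any of the others) ahead of the reply from legal.

the approval, the follow-up, the kickoff note, the out-of-office reply, the status update, the vendor quote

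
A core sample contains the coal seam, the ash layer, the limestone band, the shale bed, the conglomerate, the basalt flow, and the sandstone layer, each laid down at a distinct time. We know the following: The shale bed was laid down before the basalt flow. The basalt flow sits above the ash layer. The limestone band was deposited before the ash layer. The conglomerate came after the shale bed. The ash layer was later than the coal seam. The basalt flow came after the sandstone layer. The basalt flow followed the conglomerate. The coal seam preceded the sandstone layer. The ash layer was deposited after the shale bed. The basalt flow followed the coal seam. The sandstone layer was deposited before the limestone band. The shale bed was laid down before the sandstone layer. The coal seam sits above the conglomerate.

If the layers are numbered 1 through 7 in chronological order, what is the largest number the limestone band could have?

5

The limestone band must come before the ash layer and the basalt flow — 2 layers forced after it.
Everything else can be placed before the limestone band in some valid order, so the limestone band can sit as late as position 7 − 2 = 5.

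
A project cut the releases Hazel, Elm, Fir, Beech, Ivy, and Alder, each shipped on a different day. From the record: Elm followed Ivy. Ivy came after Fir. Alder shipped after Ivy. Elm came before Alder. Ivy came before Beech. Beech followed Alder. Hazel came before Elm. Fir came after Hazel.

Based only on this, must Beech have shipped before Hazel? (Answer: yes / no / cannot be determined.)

Tracing the constraints gives Hazel → Fir → Ivy → Beech, so Hazel must come before Beech.
That means Beech cannot be before Hazel.

no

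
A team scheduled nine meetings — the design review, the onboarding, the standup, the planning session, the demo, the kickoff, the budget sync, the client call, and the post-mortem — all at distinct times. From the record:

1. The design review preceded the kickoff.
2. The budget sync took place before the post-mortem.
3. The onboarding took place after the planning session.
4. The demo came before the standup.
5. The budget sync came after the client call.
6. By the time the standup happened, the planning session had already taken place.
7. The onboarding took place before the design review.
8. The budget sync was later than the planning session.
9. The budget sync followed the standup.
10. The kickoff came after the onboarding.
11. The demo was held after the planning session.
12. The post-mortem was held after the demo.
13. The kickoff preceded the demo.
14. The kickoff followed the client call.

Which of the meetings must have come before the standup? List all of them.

the client call, the demo, the design review, the kickoff, the onboarding, the planning session

Directly stated before the standup: the demo and the planning session.
The client call reaches the standup via the client call → the kickoff → the demo → the standup.
The design review reaches the standup via the design review → the kickoff → the demo → the standup.
The kickoff reaches the standup via the kickoff → the demo → the standup.
Likewise the onboarding reaches the standup by chaining the stated constraints.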